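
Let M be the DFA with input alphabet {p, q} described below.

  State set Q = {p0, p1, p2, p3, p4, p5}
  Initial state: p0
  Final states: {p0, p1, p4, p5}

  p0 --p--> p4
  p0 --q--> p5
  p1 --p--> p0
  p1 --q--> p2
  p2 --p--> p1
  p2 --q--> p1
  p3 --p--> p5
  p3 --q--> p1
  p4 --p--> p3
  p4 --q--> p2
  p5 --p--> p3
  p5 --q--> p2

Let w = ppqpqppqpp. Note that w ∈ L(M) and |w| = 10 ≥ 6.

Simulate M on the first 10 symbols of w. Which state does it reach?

Run of M on the first 10 characters of w = p p q p q p p q p p:
  step 0: p0  (start)
  step 1: p4  (read p: p0→p4)
  step 2: p3  (read p: p4→p3)
  step 3: p1  (read q: p3→p1)
  step 4: p0  (read p: p1→p0)
  step 5: p5  (read q: p0→p5)
  step 6: p3  (read p: p5→p3)
  step 7: p5  (read p: p3→p5)
  step 8: p2  (read q: p5→p2)
  step 9: p1  (read p: p2→p1)
  step 10: p0  (read p: p1→p0)

After reading 10 characters, M is in state p0.

p0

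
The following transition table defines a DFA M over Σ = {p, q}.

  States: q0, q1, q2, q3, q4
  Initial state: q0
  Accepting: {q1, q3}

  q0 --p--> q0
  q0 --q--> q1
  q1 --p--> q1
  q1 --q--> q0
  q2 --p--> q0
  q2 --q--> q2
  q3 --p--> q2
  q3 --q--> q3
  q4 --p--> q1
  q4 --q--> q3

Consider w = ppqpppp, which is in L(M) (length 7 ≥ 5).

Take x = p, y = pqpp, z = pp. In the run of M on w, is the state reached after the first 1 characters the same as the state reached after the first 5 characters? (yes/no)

State sequence: q0 -p-> q0 -p-> q0 -q-> q1 -p-> q1 -p-> q1

After x (step 1): q0. After xy (step 5): q1.
They differ (q0 ≠ q1), so y is not a cycle from the state after x; this split is not the one the pumping-lemma construction produces, and pumping y need not keep the string in L(M).

no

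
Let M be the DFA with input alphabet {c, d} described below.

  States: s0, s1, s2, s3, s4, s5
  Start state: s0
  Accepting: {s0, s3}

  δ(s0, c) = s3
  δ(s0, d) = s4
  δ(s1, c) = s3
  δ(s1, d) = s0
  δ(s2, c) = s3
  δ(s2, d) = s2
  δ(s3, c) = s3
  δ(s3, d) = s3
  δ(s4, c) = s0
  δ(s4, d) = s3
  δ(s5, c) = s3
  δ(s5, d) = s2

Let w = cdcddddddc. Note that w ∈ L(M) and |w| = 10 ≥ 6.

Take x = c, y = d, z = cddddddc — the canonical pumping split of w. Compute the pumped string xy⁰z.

xy⁰z = xz = c·cddddddc = ccddddddc.
Reading y = d takes M from s3 back to s3, so after x the machine is still in s3, and z then leads to the accepting state s3. Hence ccddddddc ∈ L(M).

ccddddddc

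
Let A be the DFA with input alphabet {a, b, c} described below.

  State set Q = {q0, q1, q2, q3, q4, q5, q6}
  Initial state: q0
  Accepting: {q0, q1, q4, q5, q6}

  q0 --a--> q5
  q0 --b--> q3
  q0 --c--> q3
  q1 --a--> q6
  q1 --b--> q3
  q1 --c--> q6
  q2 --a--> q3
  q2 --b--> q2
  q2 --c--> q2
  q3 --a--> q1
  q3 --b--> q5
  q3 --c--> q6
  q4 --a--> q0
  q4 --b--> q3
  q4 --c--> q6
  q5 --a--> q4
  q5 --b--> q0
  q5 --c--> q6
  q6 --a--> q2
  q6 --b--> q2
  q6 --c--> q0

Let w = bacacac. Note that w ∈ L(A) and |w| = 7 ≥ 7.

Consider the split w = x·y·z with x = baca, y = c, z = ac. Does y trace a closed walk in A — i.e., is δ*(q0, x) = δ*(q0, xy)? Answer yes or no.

Run of A on the first 5 characters of w = b a c a c:
  step 0: q0  (start)
  step 1: q3  (read b: q0→q3)
  step 2: q1  (read a: q3→q1)
  step 3: q6  (read c: q1→q6)
  step 4: q2  (read a: q6→q2)
  step 5: q2  (read c: q2→q2)

After x (step 4): q2. After xy (step 5): q2.
They match, so y = c drives A around a cycle from q2 back to itself; pumping y any number of times keeps A in q2 before reading z, and xyⁱz ∈ L(A) for every i ≥ 0.

yes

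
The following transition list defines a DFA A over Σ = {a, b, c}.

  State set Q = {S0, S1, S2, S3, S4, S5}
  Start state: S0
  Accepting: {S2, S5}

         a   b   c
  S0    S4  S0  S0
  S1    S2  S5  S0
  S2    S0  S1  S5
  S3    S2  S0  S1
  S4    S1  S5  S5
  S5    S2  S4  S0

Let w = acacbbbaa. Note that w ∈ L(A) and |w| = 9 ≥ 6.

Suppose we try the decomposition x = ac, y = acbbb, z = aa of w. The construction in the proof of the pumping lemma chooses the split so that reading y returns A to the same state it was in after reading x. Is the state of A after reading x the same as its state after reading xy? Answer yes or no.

State sequence: S0 -a-> S4 -c-> S5 -a-> S2 -c-> S5 -b-> S4 -b-> S5 -b-> S4

After x (step 2): S5. After xy (step 7): S4.
They differ (S5 ≠ S4), so y is not a cycle from the state after x; this split is not the one the pumping-lemma construction produces, and pumping y need not keep the string in L(A).

no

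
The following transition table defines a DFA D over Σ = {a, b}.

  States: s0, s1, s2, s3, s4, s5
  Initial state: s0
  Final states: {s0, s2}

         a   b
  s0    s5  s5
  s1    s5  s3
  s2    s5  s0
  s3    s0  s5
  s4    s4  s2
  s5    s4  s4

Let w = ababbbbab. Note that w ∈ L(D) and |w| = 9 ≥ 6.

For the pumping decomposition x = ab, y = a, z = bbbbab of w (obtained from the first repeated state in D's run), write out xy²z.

xy^2z = ab·a·a·bbbbab = abaabbbbab.
Reading y = a takes D from s4 back to s4, so after x·y·y the machine is still in s4, and z then leads to the accepting state s2. Hence abaabbbbab ∈ L(D).

abaabbbbab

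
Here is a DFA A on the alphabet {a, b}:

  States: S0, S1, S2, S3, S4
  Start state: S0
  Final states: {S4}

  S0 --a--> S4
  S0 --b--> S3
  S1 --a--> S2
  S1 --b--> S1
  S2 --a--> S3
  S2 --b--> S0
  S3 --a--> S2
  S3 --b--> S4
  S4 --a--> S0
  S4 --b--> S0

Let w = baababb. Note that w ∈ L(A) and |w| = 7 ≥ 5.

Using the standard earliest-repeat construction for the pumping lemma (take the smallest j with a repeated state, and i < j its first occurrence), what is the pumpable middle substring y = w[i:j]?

aa

State sequence: S0 -b-> S3 -a-> S2 -a-> S3 -b-> S4 -a-> S0 -b-> S3 -b-> S4
First repeat at step 3: S3 was already visited.

So i = 1, j = 3, giving x = w[0:1] = b, y = w[1:3] = aa, z = w[3:7] = babb.
Check: |xy| = 3 ≤ 5 and |y| = 2 ≥ 1. Reading y takes A from S3 back to S3, so every xyⁱz is accepted.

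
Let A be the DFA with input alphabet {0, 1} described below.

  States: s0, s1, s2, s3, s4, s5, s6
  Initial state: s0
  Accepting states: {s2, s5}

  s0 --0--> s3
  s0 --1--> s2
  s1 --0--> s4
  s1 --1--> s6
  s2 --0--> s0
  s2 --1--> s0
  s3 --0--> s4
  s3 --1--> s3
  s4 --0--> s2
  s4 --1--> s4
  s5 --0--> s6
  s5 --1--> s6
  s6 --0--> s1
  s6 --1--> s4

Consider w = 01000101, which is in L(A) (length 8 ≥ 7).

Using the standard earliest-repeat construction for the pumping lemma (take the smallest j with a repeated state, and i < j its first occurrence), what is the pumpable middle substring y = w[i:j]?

1

State sequence: s0 -0-> s3 -1-> s3 -0-> s4 -0-> s2 -0-> s0 -1-> s2 -0-> s0 -1-> s2
First repeat at step 2: s3 was already visited.

So i = 1, j = 2, giving x = w[0:1] = 0, y = w[1:2] = 1, z = w[2:8] = 000101.
Check: |xy| = 2 ≤ 7 and |y| = 1 ≥ 1. Reading y takes A from s3 back to s3, so every xyⁱz is accepted.
The DFA has 7 states, so the proof of the pumping lemma guarantees a repeated state among the first 7+1 visited; the segment between the two visits is the pumpable y.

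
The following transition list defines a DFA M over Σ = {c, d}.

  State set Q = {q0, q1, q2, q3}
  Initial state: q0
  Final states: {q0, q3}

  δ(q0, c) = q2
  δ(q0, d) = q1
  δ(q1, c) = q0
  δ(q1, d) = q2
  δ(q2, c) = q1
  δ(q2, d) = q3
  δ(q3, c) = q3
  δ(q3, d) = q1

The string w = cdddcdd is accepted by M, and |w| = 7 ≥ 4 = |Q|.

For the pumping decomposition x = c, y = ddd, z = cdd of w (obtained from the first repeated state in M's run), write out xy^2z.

xy^2z = c·ddd·ddd·cdd = cddddddcdd.
Reading y = ddd takes M from q2 back to q2, so after x·y·y the machine is still in q2, and z then leads to the accepting state q3. Hence cddddddcdd ∈ L(M).

cddddddcdd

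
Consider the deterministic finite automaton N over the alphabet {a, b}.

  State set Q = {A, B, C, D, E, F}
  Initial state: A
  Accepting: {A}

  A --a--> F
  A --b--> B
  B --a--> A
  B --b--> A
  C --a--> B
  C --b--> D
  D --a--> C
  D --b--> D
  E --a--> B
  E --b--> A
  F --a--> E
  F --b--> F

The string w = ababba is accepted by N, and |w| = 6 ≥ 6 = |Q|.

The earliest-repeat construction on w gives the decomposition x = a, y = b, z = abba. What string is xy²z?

xy^2z = a·b·b·abba = abbabba.
Reading y = b takes N from F back to F, so after x·y·y the machine is still in F, and z then leads to the accepting state A. Hence abbabba ∈ L(N).

abbabba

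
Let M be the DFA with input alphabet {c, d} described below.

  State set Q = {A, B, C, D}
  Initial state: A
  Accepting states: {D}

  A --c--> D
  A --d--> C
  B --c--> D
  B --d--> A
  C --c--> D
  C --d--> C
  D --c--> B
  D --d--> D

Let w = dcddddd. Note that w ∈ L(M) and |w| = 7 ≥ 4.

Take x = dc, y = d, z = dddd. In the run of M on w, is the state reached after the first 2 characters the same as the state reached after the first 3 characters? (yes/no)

yes

State sequence: A -d-> C -c-> D -d-> D

After x (step 2): D. After xy (step 3): D.
They match, so y = d drives M around a cycle from D back to itself; pumping y any number of times keeps M in D before reading z, and xyⁱz ∈ L(M) for every i ≥ 0.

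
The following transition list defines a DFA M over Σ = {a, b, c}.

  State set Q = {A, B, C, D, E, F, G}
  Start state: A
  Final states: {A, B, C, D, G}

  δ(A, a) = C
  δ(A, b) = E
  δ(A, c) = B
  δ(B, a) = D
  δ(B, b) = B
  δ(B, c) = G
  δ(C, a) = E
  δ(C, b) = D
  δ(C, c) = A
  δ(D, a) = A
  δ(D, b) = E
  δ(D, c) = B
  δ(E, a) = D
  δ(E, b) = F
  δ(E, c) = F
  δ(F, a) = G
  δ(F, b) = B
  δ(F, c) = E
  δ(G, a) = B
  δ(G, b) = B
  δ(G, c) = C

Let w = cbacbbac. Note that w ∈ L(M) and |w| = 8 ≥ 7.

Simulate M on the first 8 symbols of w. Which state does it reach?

Run of M on the first 8 characters of w = c b a c b b a c:
  step 0: A  (start)
  step 1: B  (read c: A→B)
  step 2: B  (read b: B→B)
  step 3: D  (read a: B→D)
  step 4: B  (read c: D→B)
  step 5: B  (read b: B→B)
  step 6: B  (read b: B→B)
  step 7: D  (read a: B→D)
  step 8: B  (read c: D→B)

After reading 8 characters, M is in state B.

B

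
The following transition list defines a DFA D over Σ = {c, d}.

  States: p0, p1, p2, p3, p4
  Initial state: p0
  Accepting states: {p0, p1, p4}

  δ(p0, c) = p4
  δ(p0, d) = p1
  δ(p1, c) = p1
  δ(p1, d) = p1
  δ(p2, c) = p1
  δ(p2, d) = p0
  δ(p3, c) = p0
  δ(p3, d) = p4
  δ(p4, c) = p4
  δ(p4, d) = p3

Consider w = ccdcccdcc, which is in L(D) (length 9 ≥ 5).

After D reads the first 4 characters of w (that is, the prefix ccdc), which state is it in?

State sequence: p0 -c-> p4 -c-> p4 -d-> p3 -c-> p0

After reading 4 characters, D is in state p0.

p0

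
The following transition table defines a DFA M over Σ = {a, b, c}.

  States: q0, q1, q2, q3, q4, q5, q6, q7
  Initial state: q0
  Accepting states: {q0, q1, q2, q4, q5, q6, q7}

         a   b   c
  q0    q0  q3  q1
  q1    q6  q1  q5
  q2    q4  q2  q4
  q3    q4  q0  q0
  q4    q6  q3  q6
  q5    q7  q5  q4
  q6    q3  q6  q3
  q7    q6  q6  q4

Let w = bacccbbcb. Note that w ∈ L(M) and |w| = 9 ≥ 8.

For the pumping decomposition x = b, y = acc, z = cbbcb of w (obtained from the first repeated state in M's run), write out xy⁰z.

bcbbcb

xy⁰z = xz = b·cbbcb = bcbbcb.
Reading y = acc takes M from q3 back to q3, so after x the machine is still in q3, and z then leads to the accepting state q1. Hence bcbbcb ∈ L(M).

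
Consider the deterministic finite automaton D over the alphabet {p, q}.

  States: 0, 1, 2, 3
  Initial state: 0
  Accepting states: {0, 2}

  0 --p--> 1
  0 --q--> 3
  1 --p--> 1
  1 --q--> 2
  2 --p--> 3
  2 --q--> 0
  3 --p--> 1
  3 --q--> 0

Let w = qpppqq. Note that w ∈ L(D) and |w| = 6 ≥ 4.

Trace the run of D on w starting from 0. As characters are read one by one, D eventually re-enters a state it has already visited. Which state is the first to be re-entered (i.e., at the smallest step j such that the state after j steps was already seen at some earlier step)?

1

State sequence: 0 -q-> 3 -p-> 1 -p-> 1 -p-> 1 -q-> 2 -q-> 0
First repeat at step 3: 1 was already visited.

The earliest repeat is at step j = 3: D is in 1, which it already visited at step i = 2.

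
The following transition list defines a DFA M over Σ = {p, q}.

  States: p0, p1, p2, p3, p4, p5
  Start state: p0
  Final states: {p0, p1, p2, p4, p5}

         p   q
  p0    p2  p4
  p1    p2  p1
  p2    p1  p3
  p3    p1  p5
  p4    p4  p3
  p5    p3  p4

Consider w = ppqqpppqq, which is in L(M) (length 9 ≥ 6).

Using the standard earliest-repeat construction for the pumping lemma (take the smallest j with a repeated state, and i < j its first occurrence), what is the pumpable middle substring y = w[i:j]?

q

State sequence: p0 -p-> p2 -p-> p1 -q-> p1 -q-> p1 -p-> p2 -p-> p1 -p-> p2 -q-> p3 -q-> p5
First repeat at step 3: p1 was already visited.

So i = 2, j = 3, giving x = w[0:2] = pp, y = w[2:3] = q, z = w[3:9] = qpppqq.
Check: |xy| = 3 ≤ 6 and |y| = 1 ≥ 1. Reading y takes M from p1 back to p1, so every xyⁱz is accepted.
Since M has 6 states, any run of length ≥ 6 visits 6+1 states, so by pigeonhole some state repeats within the first 6 steps — that repeat gives the pumpable loop.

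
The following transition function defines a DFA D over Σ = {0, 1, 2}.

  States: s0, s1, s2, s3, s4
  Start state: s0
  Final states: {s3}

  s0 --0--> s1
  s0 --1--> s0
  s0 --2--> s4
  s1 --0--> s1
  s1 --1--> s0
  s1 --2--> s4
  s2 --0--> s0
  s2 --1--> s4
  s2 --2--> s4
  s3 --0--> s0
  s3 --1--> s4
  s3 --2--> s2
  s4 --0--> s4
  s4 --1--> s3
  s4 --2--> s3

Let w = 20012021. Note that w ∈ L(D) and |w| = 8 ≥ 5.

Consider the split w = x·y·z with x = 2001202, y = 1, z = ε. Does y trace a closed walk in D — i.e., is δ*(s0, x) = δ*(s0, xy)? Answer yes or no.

no

State sequence: s0 -2-> s4 -0-> s4 -0-> s4 -1-> s3 -2-> s2 -0-> s0 -2-> s4 -1-> s3

After x (step 7): s4. After xy (step 8): s3.
They differ (s4 ≠ s3), so y is not a cycle from the state after x; this split is not the one the pumping-lemma construction produces, and pumping y need not keep the string in L(D).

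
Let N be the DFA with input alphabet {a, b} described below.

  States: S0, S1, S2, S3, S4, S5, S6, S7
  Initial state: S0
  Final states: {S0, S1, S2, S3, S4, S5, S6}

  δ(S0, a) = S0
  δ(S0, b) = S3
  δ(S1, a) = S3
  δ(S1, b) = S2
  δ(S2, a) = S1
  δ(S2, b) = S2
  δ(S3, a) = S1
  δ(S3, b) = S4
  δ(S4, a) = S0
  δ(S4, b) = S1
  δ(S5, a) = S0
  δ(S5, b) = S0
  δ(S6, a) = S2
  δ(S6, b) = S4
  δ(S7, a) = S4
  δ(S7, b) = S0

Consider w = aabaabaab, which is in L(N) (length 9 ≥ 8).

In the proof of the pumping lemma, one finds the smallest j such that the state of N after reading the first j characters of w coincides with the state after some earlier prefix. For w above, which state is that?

Run of N on w = a a b a a b a a b:
  step 0: S0  (start)
  step 1: S0  (read a: S0→S0)   ← first repeat (S0 seen earlier)
  step 2: S0  (read a: S0→S0)
  step 3: S3  (read b: S0→S3)
  step 4: S1  (read a: S3→S1)
  step 5: S3  (read a: S1→S3)
  step 6: S4  (read b: S3→S4)
  step 7: S0  (read a: S4→S0)
  step 8: S0  (read a: S0→S0)
  step 9: S3  (read b: S0→S3)

The earliest repeat is at step j = 1: N is in S0, which it already visited at step i = 0.
With |Q| = 8, pigeonhole forces a state repeat no later than step 8; the substring read between the first and second visits to that state can be pumped.

S0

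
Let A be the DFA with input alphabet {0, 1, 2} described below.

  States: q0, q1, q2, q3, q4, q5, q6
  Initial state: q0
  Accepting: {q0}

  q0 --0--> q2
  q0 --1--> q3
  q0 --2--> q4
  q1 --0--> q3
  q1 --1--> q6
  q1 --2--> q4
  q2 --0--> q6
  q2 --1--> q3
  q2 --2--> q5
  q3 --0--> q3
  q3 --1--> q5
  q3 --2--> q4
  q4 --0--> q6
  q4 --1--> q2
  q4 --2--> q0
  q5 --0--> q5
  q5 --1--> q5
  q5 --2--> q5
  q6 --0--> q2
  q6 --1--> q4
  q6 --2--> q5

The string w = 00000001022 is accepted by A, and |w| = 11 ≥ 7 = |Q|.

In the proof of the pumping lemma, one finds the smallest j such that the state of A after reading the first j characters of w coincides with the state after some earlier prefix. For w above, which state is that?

q2

State sequence: q0 -0-> q2 -0-> q6 -0-> q2 -0-> q6 -0-> q2 -0-> q6 -0-> q2 -1-> q3 -0-> q3 -2-> q4 -2-> q0
First repeat at step 3: q2 was already visited.

The earliest repeat is at step j = 3: A is in q2, which it already visited at step i = 1.
The DFA has 7 states, so the proof of the pumping lemma guarantees a repeated state among the first 7+1 visited; the segment between the two visits is the pumpable y.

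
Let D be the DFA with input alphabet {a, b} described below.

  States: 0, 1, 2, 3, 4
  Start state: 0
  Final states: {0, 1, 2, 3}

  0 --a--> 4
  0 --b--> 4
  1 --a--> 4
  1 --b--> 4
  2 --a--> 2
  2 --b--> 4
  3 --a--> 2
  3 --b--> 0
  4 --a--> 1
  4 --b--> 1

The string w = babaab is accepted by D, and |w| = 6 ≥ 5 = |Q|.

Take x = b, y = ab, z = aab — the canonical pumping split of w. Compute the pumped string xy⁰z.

baab

xy⁰z = xz = b·aab = baab.
Reading y = ab takes D from 4 back to 4, so after x the machine is still in 4, and z then leads to the accepting state 1. Hence baab ∈ L(D).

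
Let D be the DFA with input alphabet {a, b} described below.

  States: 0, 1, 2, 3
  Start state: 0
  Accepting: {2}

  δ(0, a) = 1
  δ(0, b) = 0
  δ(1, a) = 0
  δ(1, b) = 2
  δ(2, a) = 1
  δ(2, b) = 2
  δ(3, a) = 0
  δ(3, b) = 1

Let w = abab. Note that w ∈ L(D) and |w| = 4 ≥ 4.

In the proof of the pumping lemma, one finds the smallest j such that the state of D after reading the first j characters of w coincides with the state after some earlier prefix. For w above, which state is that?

1

Run of D on w = a b a b:
  step 0: 0  (start)
  step 1: 1  (read a: 0→1)
  step 2: 2  (read b: 1→2)
  step 3: 1  (read a: 2→1)   ← first repeat (1 seen earlier)
  step 4: 2  (read b: 1→2)

The earliest repeat is at step j = 3: D is in 1, which it already visited at step i = 1.
Pumping length from the standard proof: p = 4 (the number of states). The repeated state found above gives |xy| = j ≤ 4 and |y| = j − i ≥ 1.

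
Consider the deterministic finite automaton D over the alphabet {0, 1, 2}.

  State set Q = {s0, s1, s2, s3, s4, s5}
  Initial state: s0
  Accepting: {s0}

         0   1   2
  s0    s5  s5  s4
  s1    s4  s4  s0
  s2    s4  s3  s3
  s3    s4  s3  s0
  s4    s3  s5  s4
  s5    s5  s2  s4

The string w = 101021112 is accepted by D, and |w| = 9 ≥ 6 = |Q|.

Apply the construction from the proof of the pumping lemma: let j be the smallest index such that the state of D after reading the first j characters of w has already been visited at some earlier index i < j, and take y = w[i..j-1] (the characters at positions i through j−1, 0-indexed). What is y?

Run of D on w = 1 0 1 0 2 1 1 1 2:
  step 0: s0  (start)
  step 1: s5  (read 1: s0→s5)
  step 2: s5  (read 0: s5→s5)   ← first repeat (s5 seen earlier)
  step 3: s2  (read 1: s5→s2)
  step 4: s4  (read 0: s2→s4)
  step 5: s4  (read 2: s4→s4)
  step 6: s5  (read 1: s4→s5)
  step 7: s2  (read 1: s5→s2)
  step 8: s3  (read 1: s2→s3)
  step 9: s0  (read 2: s3→s0)

So i = 1, j = 2, giving x = w[0:1] = 1, y = w[1:2] = 0, z = w[2:9] = 1021112.
Check: |xy| = 2 ≤ 6 and |y| = 1 ≥ 1. Reading y takes D from s5 back to s5, so every xyⁱz is accepted.
Since D has 6 states, any run of length ≥ 6 visits 6+1 states, so by pigeonhole some state repeats within the first 6 steps — that repeat gives the pumpable loop.

0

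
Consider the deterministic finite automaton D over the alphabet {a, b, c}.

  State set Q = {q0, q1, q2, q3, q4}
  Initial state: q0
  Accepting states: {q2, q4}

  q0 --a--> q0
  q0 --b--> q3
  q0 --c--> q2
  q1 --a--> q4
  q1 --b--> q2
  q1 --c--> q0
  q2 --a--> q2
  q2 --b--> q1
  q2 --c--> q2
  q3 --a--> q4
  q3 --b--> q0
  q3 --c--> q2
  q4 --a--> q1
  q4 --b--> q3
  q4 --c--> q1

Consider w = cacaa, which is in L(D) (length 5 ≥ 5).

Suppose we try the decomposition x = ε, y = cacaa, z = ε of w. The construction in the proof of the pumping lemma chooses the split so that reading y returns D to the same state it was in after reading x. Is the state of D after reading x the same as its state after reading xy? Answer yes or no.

State sequence: q0 -c-> q2 -a-> q2 -c-> q2 -a-> q2 -a-> q2

After x (step 0): q0. After xy (step 5): q2.
They differ (q0 ≠ q2), so y is not a cycle from the state after x; this split is not the one the pumping-lemma construction produces, and pumping y need not keep the string in L(D).

no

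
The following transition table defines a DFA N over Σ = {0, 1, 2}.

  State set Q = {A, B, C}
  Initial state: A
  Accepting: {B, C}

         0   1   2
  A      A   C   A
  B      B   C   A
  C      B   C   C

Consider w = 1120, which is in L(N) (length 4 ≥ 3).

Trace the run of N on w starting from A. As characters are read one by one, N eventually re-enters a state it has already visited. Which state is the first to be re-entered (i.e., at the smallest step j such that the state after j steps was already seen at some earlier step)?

Run of N on w = 1 1 2 0:
  step 0: A  (start)
  step 1: C  (read 1: A→C)
  step 2: C  (read 1: C→C)   ← first repeat (C seen earlier)
  step 3: C  (read 2: C→C)
  step 4: B  (read 0: C→B)

The earliest repeat is at step j = 2: N is in C, which it already visited at step i = 1.

C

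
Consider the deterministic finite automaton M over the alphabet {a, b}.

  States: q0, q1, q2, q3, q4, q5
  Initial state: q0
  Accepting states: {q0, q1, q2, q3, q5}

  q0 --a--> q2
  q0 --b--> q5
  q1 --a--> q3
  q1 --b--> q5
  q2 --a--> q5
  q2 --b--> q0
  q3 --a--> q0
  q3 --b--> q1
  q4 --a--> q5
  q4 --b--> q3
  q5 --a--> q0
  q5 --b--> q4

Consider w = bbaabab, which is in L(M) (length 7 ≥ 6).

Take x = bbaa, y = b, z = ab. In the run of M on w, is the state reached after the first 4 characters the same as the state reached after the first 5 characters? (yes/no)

State sequence: q0 -b-> q5 -b-> q4 -a-> q5 -a-> q0 -b-> q5

After x (step 4): q0. After xy (step 5): q5.
They differ (q0 ≠ q5), so y is not a cycle from the state after x; this split is not the one the pumping-lemma construction produces, and pumping y need not keep the string in L(M).

no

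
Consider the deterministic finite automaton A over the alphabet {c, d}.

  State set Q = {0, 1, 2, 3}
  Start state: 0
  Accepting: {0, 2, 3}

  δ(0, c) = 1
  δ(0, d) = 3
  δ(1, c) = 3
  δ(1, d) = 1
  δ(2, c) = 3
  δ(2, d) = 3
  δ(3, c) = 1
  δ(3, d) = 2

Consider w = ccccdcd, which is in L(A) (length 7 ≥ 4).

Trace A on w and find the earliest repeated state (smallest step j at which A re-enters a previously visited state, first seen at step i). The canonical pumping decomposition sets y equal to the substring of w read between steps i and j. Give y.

Run of A on w = c c c c d c d:
  step 0: 0  (start)
  step 1: 1  (read c: 0→1)
  step 2: 3  (read c: 1→3)
  step 3: 1  (read c: 3→1)   ← first repeat (1 seen earlier)
  step 4: 3  (read c: 1→3)
  step 5: 2  (read d: 3→2)
  step 6: 3  (read c: 2→3)
  step 7: 2  (read d: 3→2)

So i = 1, j = 3, giving x = w[0:1] = c, y = w[1:3] = cc, z = w[3:7] = cdcd.
Check: |xy| = 3 ≤ 4 and |y| = 2 ≥ 1. Reading y takes A from 1 back to 1, so every xyⁱz is accepted.

cc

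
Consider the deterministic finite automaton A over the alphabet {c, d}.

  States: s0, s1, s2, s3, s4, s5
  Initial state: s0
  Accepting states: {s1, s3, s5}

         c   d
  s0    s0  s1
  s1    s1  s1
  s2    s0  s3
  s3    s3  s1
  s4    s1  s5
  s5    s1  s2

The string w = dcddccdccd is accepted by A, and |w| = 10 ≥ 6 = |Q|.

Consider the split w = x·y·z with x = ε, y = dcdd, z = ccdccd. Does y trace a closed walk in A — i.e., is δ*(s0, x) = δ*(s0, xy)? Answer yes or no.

Run of A on the first 4 characters of w = d c d d:
  step 0: s0  (start)
  step 1: s1  (read d: s0→s1)
  step 2: s1  (read c: s1→s1)
  step 3: s1  (read d: s1→s1)
  step 4: s1  (read d: s1→s1)

After x (step 0): s0. After xy (step 4): s1.
They differ (s0 ≠ s1), so y is not a cycle from the state after x; this split is not the one the pumping-lemma construction produces, and pumping y need not keep the string in L(A).

no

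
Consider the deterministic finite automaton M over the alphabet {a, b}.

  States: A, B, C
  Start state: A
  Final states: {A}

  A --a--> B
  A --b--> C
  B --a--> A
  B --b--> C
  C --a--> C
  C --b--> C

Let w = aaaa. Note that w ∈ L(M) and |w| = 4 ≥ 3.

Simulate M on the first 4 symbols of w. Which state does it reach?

A

Run of M on the first 4 characters of w = a a a a:
  step 0: A  (start)
  step 1: B  (read a: A→B)
  step 2: A  (read a: B→A)
  step 3: B  (read a: A→B)
  step 4: A  (read a: B→A)

After reading 4 characters, M is in state A.
(This kind of state-tracing is the core of the pumping-lemma construction: with 3 states, pigeonhole forces a repeat within the first 3 steps.)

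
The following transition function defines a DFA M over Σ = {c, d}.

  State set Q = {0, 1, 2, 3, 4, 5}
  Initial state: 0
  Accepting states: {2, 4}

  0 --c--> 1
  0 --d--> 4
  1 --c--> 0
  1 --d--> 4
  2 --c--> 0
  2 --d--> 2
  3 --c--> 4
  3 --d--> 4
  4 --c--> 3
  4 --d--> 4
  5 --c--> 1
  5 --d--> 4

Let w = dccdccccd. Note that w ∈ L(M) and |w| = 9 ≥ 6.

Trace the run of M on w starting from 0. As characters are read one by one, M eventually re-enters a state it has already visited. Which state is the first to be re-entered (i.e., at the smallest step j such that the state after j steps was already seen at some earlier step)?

4

State sequence: 0 -d-> 4 -c-> 3 -c-> 4 -d-> 4 -c-> 3 -c-> 4 -c-> 3 -c-> 4 -d-> 4
First repeat at step 3: 4 was already visited.

The earliest repeat is at step j = 3: M is in 4, which it already visited at step i = 1.
Pumping length from the standard proof: p = 6 (the number of states). The repeated state found above gives |xy| = j ≤ 6 and |y| = j − i ≥ 1.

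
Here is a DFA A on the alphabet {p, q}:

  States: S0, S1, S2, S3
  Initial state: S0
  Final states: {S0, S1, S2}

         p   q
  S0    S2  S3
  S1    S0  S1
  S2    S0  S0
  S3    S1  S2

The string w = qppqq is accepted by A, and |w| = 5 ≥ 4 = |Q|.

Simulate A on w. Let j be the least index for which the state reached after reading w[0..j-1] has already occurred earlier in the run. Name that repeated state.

S0

State sequence: S0 -q-> S3 -p-> S1 -p-> S0 -q-> S3 -q-> S2
First repeat at step 3: S0 was already visited.

The earliest repeat is at step j = 3: A is in S0, which it already visited at step i = 0.
The DFA has 4 states, so the proof of the pumping lemma guarantees a repeated state among the first 4+1 visited; the segment between the two visits is the pumpable y.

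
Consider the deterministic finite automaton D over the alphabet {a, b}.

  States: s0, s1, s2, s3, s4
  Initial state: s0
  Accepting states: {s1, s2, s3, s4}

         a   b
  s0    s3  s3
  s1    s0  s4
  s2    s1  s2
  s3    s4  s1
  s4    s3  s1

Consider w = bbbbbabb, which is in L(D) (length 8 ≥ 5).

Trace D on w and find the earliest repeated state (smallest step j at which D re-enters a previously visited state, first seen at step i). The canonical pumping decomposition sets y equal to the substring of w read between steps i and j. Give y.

bb

Run of D on w = b b b b b a b b:
  step 0: s0  (start)
  step 1: s3  (read b: s0→s3)
  step 2: s1  (read b: s3→s1)
  step 3: s4  (read b: s1→s4)
  step 4: s1  (read b: s4→s1)   ← first repeat (s1 seen earlier)
  step 5: s4  (read b: s1→s4)
  step 6: s3  (read a: s4→s3)
  step 7: s1  (read b: s3→s1)
  step 8: s4  (read b: s1→s4)

So i = 2, j = 4, giving x = w[0:2] = bb, y = w[2:4] = bb, z = w[4:8] = babb.
Check: |xy| = 4 ≤ 5 and |y| = 2 ≥ 1. Reading y takes D from s1 back to s1, so every xyⁱz is accepted.
With |Q| = 5, pigeonhole forces a state repeat no later than step 5; the substring read between the first and second visits to that state can be pumped.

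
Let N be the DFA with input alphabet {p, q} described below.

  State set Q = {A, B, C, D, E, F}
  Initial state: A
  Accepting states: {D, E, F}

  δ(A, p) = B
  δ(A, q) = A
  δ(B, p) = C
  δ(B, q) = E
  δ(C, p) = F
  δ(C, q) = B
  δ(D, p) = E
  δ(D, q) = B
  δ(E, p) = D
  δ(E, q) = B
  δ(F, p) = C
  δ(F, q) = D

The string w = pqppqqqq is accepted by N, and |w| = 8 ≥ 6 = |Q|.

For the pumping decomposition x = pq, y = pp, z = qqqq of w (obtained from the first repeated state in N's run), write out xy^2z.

xy^2z = pq·pp·pp·qqqq = pqppppqqqq.
Reading y = pp takes N from E back to E, so after x·y·y the machine is still in E, and z then leads to the accepting state E. Hence pqppppqqqq ∈ L(N).

pqppppqqqq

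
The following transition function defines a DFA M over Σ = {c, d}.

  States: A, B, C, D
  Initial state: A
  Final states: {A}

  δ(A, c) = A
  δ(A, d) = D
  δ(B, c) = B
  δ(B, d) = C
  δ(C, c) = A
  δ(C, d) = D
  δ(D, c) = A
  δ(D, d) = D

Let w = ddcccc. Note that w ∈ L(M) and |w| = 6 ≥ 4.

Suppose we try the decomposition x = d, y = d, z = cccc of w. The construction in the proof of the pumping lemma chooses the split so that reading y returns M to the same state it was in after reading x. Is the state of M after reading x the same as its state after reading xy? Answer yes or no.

Run of M on the first 2 characters of w = d d:
  step 0: A  (start)
  step 1: D  (read d: A→D)
  step 2: D  (read d: D→D)

After x (step 1): D. After xy (step 2): D.
They match, so y = d drives M around a cycle from D back to itself; pumping y any number of times keeps M in D before reading z, and xyⁱz ∈ L(M) for every i ≥ 0.

yes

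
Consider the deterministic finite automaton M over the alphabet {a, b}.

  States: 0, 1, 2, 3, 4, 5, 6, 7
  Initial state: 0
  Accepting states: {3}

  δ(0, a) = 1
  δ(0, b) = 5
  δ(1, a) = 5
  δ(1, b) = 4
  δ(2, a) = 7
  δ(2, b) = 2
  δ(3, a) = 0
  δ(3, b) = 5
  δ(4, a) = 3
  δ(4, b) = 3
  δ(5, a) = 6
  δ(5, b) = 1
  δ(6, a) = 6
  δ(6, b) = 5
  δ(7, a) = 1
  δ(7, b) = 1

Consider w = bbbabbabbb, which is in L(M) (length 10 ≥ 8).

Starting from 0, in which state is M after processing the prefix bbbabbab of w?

1

Run of M on the first 8 characters of w = b b b a b b a b:
  step 0: 0  (start)
  step 1: 5  (read b: 0→5)
  step 2: 1  (read b: 5→1)
  step 3: 4  (read b: 1→4)
  step 4: 3  (read a: 4→3)
  step 5: 5  (read b: 3→5)
  step 6: 1  (read b: 5→1)
  step 7: 5  (read a: 1→5)
  step 8: 1  (read b: 5→1)

After reading 8 characters, M is in state 1.
(This kind of state-tracing is the core of the pumping-lemma construction: with 8 states, pigeonhole forces a repeat within the first 8 steps.)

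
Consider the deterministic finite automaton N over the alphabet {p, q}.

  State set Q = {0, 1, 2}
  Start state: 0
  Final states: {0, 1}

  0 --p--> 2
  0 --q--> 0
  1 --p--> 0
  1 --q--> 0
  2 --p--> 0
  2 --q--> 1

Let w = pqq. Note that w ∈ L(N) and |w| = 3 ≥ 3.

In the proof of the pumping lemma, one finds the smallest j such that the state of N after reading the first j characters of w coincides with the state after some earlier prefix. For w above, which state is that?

State sequence: 0 -p-> 2 -q-> 1 -q-> 0
First repeat at step 3: 0 was already visited.

The earliest repeat is at step j = 3: N is in 0, which it already visited at step i = 0.

0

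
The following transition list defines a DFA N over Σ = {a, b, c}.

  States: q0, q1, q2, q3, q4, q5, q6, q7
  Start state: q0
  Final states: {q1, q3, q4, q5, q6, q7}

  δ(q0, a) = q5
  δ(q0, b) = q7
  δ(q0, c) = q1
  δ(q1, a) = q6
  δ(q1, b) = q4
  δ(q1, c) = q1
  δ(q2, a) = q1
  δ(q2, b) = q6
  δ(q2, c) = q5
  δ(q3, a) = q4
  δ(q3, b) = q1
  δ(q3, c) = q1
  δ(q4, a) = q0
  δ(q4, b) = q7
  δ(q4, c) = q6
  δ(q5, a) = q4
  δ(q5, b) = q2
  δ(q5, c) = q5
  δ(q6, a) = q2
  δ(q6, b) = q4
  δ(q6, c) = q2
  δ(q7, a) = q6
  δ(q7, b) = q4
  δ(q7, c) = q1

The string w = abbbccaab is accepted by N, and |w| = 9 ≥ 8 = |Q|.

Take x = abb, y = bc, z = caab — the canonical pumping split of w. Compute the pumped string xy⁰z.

abbcaab

xy⁰z = xz = abb·caab = abbcaab.
Reading y = bc takes N from q6 back to q6, so after x the machine is still in q6, and z then leads to the accepting state q4. Hence abbcaab ∈ L(N).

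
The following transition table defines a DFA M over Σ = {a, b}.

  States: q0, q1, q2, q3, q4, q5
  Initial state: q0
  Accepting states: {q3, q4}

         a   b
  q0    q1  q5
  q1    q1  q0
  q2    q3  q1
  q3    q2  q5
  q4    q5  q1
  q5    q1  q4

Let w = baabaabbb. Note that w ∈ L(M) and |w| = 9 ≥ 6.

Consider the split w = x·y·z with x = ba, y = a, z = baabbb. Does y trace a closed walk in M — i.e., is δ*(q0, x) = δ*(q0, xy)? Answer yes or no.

yes

Run of M on the first 3 characters of w = b a a:
  step 0: q0  (start)
  step 1: q5  (read b: q0→q5)
  step 2: q1  (read a: q5→q1)
  step 3: q1  (read a: q1→q1)

After x (step 2): q1. After xy (step 3): q1.
They match, so y = a drives M around a cycle from q1 back to itself; pumping y any number of times keeps M in q1 before reading z, and xyⁱz ∈ L(M) for every i ≥ 0.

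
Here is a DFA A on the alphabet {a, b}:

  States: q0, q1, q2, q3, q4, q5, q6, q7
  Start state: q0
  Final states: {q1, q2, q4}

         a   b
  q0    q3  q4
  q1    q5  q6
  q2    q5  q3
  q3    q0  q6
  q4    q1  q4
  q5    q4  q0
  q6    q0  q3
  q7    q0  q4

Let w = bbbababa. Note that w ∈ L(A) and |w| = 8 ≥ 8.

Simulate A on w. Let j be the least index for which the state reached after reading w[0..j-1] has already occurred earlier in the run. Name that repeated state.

q4

Run of A on w = b b b a b a b a:
  step 0: q0  (start)
  step 1: q4  (read b: q0→q4)
  step 2: q4  (read b: q4→q4)   ← first repeat (q4 seen earlier)
  step 3: q4  (read b: q4→q4)
  step 4: q1  (read a: q4→q1)
  step 5: q6  (read b: q1→q6)
  step 6: q0  (read a: q6→q0)
  step 7: q4  (read b: q0→q4)
  step 8: q1  (read a: q4→q1)

The earliest repeat is at step j = 2: A is in q4, which it already visited at step i = 1.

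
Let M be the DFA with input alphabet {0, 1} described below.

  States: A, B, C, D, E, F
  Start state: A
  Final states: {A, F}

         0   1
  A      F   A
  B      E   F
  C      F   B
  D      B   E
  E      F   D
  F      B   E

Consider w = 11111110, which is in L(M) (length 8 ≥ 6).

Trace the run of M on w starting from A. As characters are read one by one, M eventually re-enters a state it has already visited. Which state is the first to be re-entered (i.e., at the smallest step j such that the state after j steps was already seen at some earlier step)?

A

Run of M on w = 1 1 1 1 1 1 1 0:
  step 0: A  (start)
  step 1: A  (read 1: A→A)   ← first repeat (A seen earlier)
  step 2: A  (read 1: A→A)
  step 3: A  (read 1: A→A)
  step 4: A  (read 1: A→A)
  step 5: A  (read 1: A→A)
  step 6: A  (read 1: A→A)
  step 7: A  (read 1: A→A)
  step 8: F  (read 0: A→F)

The earliest repeat is at step j = 1: M is in A, which it already visited at step i = 0.
Since M has 6 states, any run of length ≥ 6 visits 6+1 states, so by pigeonhole some state repeats within the first 6 steps — that repeat gives the pumpable loop.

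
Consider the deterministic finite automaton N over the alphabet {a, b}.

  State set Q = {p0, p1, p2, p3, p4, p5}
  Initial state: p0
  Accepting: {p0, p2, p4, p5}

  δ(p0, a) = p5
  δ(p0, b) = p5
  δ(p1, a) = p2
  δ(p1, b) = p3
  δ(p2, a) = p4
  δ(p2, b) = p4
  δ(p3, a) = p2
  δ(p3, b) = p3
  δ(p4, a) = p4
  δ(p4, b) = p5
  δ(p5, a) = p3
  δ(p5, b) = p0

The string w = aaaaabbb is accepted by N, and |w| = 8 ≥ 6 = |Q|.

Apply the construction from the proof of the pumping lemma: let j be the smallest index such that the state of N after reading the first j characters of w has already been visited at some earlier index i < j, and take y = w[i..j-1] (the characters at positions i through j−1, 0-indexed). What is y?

a

Run of N on w = a a a a a b b b:
  step 0: p0  (start)
  step 1: p5  (read a: p0→p5)
  step 2: p3  (read a: p5→p3)
  step 3: p2  (read a: p3→p2)
  step 4: p4  (read a: p2→p4)
  step 5: p4  (read a: p4→p4)   ← first repeat (p4 seen earlier)
  step 6: p5  (read b: p4→p5)
  step 7: p0  (read b: p5→p0)
  step 8: p5  (read b: p0→p5)

So i = 4, j = 5, giving x = w[0:4] = aaaa, y = w[4:5] = a, z = w[5:8] = bbb.
Check: |xy| = 5 ≤ 6 and |y| = 1 ≥ 1. Reading y takes N from p4 back to p4, so every xyⁱz is accepted.
Pumping length from the standard proof: p = 6 (the number of states). The repeated state found above gives |xy| = j ≤ 6 and |y| = j − i ≥ 1.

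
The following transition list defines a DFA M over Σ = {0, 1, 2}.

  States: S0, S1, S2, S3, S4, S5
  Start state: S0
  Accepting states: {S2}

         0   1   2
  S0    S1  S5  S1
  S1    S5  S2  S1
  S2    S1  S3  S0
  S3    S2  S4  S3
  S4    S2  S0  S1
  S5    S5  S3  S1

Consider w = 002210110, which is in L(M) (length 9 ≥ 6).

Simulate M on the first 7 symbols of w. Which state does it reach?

State sequence: S0 -0-> S1 -0-> S5 -2-> S1 -2-> S1 -1-> S2 -0-> S1 -1-> S2

After reading 7 characters, M is in state S2.
(This kind of state-tracing is the core of the pumping-lemma construction: with 6 states, pigeonhole forces a repeat within the first 6 steps.)

S2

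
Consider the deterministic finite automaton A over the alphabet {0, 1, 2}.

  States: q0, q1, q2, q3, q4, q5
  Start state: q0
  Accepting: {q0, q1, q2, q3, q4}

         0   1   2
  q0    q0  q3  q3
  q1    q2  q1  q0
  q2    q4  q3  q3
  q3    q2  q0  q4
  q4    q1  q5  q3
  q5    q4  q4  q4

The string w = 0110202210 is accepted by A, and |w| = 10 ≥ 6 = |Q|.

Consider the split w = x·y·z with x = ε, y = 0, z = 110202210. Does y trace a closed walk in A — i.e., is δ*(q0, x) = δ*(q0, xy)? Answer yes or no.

State sequence: q0 -0-> q0

After x (step 0): q0. After xy (step 1): q0.
They match, so y = 0 drives A around a cycle from q0 back to itself; pumping y any number of times keeps A in q0 before reading z, and xyⁱz ∈ L(A) for every i ≥ 0.

yes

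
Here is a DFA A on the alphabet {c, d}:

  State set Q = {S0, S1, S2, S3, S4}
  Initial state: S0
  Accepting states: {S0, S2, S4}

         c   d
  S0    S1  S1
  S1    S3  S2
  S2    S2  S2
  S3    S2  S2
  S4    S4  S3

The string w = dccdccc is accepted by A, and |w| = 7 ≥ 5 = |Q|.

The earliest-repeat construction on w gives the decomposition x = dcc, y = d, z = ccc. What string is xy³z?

xy^3z = dcc·d·d·d·ccc = dccdddccc.
Reading y = d takes A from S2 back to S2, so after x·y·y·y the machine is still in S2, and z then leads to the accepting state S2. Hence dccdddccc ∈ L(A).

dccdddccc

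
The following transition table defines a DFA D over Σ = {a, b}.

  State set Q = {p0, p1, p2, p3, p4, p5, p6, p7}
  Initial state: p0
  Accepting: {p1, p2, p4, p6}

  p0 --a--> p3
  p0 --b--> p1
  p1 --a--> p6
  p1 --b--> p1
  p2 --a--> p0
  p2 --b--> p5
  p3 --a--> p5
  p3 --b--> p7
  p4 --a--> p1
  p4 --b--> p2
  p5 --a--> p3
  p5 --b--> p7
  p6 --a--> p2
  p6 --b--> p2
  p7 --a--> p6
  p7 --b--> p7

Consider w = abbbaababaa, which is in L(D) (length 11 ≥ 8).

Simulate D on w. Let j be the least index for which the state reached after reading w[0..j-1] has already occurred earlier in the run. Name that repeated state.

State sequence: p0 -a-> p3 -b-> p7 -b-> p7 -b-> p7 -a-> p6 -a-> p2 -b-> p5 -a-> p3 -b-> p7 -a-> p6 -a-> p2
First repeat at step 3: p7 was already visited.

The earliest repeat is at step j = 3: D is in p7, which it already visited at step i = 2.

p7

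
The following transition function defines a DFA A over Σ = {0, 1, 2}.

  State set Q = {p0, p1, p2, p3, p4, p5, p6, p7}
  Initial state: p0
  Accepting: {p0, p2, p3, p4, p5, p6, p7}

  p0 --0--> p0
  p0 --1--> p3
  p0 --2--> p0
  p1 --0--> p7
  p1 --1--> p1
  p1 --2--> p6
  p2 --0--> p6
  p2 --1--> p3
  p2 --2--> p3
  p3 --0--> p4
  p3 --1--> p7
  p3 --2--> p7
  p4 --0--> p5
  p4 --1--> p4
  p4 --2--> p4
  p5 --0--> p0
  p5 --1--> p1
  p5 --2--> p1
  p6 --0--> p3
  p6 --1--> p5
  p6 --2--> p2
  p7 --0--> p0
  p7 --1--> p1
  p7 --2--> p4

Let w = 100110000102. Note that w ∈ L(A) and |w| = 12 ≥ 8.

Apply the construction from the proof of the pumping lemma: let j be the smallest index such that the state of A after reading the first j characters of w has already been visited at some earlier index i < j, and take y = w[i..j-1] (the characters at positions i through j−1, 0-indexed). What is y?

Run of A on w = 1 0 0 1 1 0 0 0 0 1 0 2:
  step 0: p0  (start)
  step 1: p3  (read 1: p0→p3)
  step 2: p4  (read 0: p3→p4)
  step 3: p5  (read 0: p4→p5)
  step 4: p1  (read 1: p5→p1)
  step 5: p1  (read 1: p1→p1)   ← first repeat (p1 seen earlier)
  step 6: p7  (read 0: p1→p7)
  step 7: p0  (read 0: p7→p0)
  step 8: p0  (read 0: p0→p0)
  step 9: p0  (read 0: p0→p0)
  step 10: p3  (read 1: p0→p3)
  step 11: p4  (read 0: p3→p4)
  step 12: p4  (read 2: p4→p4)

So i = 4, j = 5, giving x = w[0:4] = 1001, y = w[4:5] = 1, z = w[5:12] = 0000102.
Check: |xy| = 5 ≤ 8 and |y| = 1 ≥ 1. Reading y takes A from p1 back to p1, so every xyⁱz is accepted.
The DFA has 8 states, so the proof of the pumping lemma guarantees a repeated state among the first 8+1 visited; the segment between the two visits is the pumpable y.

1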